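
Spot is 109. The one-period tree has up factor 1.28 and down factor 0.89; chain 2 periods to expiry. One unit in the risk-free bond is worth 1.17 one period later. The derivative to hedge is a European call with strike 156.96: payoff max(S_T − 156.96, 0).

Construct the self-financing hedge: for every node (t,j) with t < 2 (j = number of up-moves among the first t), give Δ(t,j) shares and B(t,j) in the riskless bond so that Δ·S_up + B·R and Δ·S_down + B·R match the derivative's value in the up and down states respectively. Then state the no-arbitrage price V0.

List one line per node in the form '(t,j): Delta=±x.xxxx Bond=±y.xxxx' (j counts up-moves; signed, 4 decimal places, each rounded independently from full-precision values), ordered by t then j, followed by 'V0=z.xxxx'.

(0,0): Delta=0.3122 Bond=-25.8830
(1,0): Delta=0.0000 Bond=0.0000
(1,1): Delta=0.3974 Bond=-42.1801
V0=8.1430

The replicating-portfolio and risk-neutral prices coincide; use p* = (1.17−0.89)/(1.28−0.89) = 0.7179 for the latter.
Payoff layer (t=2): V(2,0)=0.0000, V(2,1)=0.0000, V(2,2)=21.6256
(1,0): S=97.0100. Δ = (V_up−V_dn)/(S_up−S_dn) = (0.0000−0.0000)/(124.1728−86.3389) = 0.0000. V = [p*·0.0000 + (1−p*)·0.0000]/1.17 = 0.0000. B = V − Δ·S = 0.0000.
(1,1): S=139.5200. Δ = (V_up−V_dn)/(S_up−S_dn) = (21.6256−0.0000)/(178.5856−124.1728) = 0.3974. V = [p*·21.6256 + (1−p*)·0.0000]/1.17 = 13.2701. B = V − Δ·S = -42.1801.
(0,0): S=109.0000. Δ = (V_up−V_dn)/(S_up−S_dn) = (13.2701−0.0000)/(139.5200−97.0100) = 0.3122. V = [p*·13.2701 + (1−p*)·0.0000]/1.17 = 8.1430. B = V − Δ·S = -25.8830.
Self-financing check: at every node Δ·S+B equals the discounted successor values.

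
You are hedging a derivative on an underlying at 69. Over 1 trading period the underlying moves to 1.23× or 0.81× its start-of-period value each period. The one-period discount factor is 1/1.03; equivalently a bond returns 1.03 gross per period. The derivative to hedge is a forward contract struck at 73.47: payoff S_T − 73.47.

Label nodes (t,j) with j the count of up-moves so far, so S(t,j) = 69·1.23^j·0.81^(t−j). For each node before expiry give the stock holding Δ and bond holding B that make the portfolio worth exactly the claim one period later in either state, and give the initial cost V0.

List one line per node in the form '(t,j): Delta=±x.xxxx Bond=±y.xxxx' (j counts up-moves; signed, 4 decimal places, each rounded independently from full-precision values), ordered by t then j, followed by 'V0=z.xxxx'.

(0,0): Delta=1.0000 Bond=-71.3301
V0=-2.3301

Since d<R<u, set p* = (R−d)/(u−d) = 0.5238; price each node as the discounted p*-expectation of its children.
Payoff layer (t=1): V(1,0)=-17.5800, V(1,1)=11.4000
  t=0,j=0: stock 69.0000 → up 84.8700 (V=11.4000), down 55.8900 (V=-17.5800). Price -2.3301; hedge Δ=1.0000, bond B=-71.3301.
The time-0 hedge costs -2.3301, which is the no-arbitrage price.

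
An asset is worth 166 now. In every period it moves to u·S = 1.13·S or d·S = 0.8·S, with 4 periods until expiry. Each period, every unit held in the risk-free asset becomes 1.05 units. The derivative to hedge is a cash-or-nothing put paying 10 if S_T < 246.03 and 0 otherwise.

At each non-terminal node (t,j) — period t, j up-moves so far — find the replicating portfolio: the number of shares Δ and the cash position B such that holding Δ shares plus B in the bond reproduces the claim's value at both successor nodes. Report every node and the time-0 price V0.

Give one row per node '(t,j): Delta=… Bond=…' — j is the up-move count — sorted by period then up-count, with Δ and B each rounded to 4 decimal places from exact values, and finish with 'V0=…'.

Risk-neutral probability p* = (R−d)/(u−d) = (1.05−0.8)/(1.13−0.8) = 0.7576.
Payoff layer (t=4): V(4,0)=10.0000, V(4,1)=10.0000, V(4,2)=10.0000, V(4,3)=10.0000, V(4,4)=0.0000
Node (3,0) S=84.9920: V=(p*·10.0000+(1−p*)·10.0000)/1.05=9.5238; Δ=(10.0000−10.0000)/(96.0410−67.9936)=0.0000; B=V−Δ·S=9.5238
Node (3,1) S=120.0512: V=(p*·10.0000+(1−p*)·10.0000)/1.05=9.5238; Δ=(10.0000−10.0000)/(135.6579−96.0410)=0.0000; B=V−Δ·S=9.5238
Node (3,2) S=169.5723: V=(p*·10.0000+(1−p*)·10.0000)/1.05=9.5238; Δ=(10.0000−10.0000)/(191.6167−135.6579)=0.0000; B=V−Δ·S=9.5238
Node (3,3) S=239.5209: V=(p*·0.0000+(1−p*)·10.0000)/1.05=2.3088; Δ=(0.0000−10.0000)/(270.6586−191.6167)=-0.1265; B=V−Δ·S=32.6118
Node (2,0) S=106.2400: V=(p*·9.5238+(1−p*)·9.5238)/1.05=9.0703; Δ=(9.5238−9.5238)/(120.0512−84.9920)=0.0000; B=V−Δ·S=9.0703
Node (2,1) S=150.0640: V=(p*·9.5238+(1−p*)·9.5238)/1.05=9.0703; Δ=(9.5238−9.5238)/(169.5723−120.0512)=0.0000; B=V−Δ·S=9.0703
Node (2,2) S=211.9654: V=(p*·2.3088+(1−p*)·9.5238)/1.05=3.8647; Δ=(2.3088−9.5238)/(239.5209−169.5723)=-0.1031; B=V−Δ·S=25.7283
Node (1,0) S=132.8000: V=(p*·9.0703+(1−p*)·9.0703)/1.05=8.6384; Δ=(9.0703−9.0703)/(150.0640−106.2400)=0.0000; B=V−Δ·S=8.6384
Node (1,1) S=187.5800: V=(p*·3.8647+(1−p*)·9.0703)/1.05=4.8825; Δ=(3.8647−9.0703)/(211.9654−150.0640)=-0.0841; B=V−Δ·S=20.6572
Node (0,0) S=166.0000: V=(p*·4.8825+(1−p*)·8.6384)/1.05=5.5172; Δ=(4.8825−8.6384)/(187.5800−132.8000)=-0.0686; B=V−Δ·S=16.8986
Each (Δ,B) replicates both successor values, so the strategy is self-financing and V0 is arbitrage-free.

(0,0): Delta=-0.0686 Bond=16.8986
(1,0): Delta=0.0000 Bond=8.6384
(1,1): Delta=-0.0841 Bond=20.6572
(2,0): Delta=0.0000 Bond=9.0703
(2,1): Delta=0.0000 Bond=9.0703
(2,2): Delta=-0.1031 Bond=25.7283
(3,0): Delta=0.0000 Bond=9.5238
(3,1): Delta=0.0000 Bond=9.5238
(3,2): Delta=0.0000 Bond=9.5238
(3,3): Delta=-0.1265 Bond=32.6118
V0=5.5172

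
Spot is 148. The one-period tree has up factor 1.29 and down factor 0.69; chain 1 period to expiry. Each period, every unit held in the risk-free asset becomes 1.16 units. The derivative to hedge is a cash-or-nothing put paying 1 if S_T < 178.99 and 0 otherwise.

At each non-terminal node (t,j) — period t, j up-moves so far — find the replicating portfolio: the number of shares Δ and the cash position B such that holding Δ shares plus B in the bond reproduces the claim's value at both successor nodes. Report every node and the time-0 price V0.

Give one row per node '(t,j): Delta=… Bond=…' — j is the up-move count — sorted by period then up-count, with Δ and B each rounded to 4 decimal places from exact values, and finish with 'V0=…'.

Since d<R<u, set p* = (R−d)/(u−d) = 0.7833; price each node as the discounted p*-expectation of its children.
Terminal payoffs: V(1,0)=1.0000, V(1,1)=0.0000
Node (0,0) S=148.0000: V=(p*·0.0000+(1−p*)·1.0000)/1.16=0.1868; Δ=(0.0000−1.0000)/(190.9200−102.1200)=-0.0113; B=V−Δ·S=1.8534
Self-financing check: at every node Δ·S+B equals the discounted successor values.

(0,0): Delta=-0.0113 Bond=1.8534
V0=0.1868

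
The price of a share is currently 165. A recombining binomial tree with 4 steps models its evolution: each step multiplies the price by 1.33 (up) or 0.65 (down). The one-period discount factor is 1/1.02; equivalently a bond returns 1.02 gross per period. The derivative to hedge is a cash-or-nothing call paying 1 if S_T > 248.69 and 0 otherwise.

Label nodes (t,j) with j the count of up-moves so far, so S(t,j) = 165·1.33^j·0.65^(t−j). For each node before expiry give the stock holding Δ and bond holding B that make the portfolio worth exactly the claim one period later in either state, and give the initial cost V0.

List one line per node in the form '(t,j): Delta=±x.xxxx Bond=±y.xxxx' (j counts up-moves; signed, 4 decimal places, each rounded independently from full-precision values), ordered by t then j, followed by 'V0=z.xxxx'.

(0,0): Delta=0.0034 Bond=-0.2087
(1,0): Delta=0.0039 Bond=-0.2667
(1,1): Delta=0.0032 Bond=-0.1679
(2,0): Delta=0.0000 Bond=0.0000
(2,1): Delta=0.0055 Bond=-0.4999
(2,2): Delta=0.0023 Bond=0.1041
(3,0): Delta=0.0000 Bond=0.0000
(3,1): Delta=0.0000 Bond=0.0000
(3,2): Delta=0.0078 Bond=-0.9371
(3,3): Delta=0.0000 Bond=0.9804
V0=0.3524

No-arbitrage ⇒ martingale measure with p* = (R−d)/(u−d) = 0.5441.
Terminal payoffs: V(4,0)=0.0000, V(4,1)=0.0000, V(4,2)=0.0000, V(4,3)=1.0000, V(4,4)=1.0000
(3,0): S=45.3131. Δ = (V_up−V_dn)/(S_up−S_dn) = (0.0000−0.0000)/(60.2665−29.4535) = 0.0000. V = [p*·0.0000 + (1−p*)·0.0000]/1.02 = 0.0000. B = V − Δ·S = 0.0000.
(3,1): S=92.7176. Δ = (V_up−V_dn)/(S_up−S_dn) = (0.0000−0.0000)/(123.3144−60.2665) = 0.0000. V = [p*·0.0000 + (1−p*)·0.0000]/1.02 = 0.0000. B = V − Δ·S = 0.0000.
(3,2): S=189.7145. Δ = (V_up−V_dn)/(S_up−S_dn) = (1.0000−0.0000)/(252.3203−123.3144) = 0.0078. V = [p*·1.0000 + (1−p*)·0.0000]/1.02 = 0.5334. B = V − Δ·S = -0.9371.
(3,3): S=388.1851. Δ = (V_up−V_dn)/(S_up−S_dn) = (1.0000−1.0000)/(516.2862−252.3203) = 0.0000. V = [p*·1.0000 + (1−p*)·1.0000]/1.02 = 0.9804. B = V − Δ·S = 0.9804.
(2,0): S=69.7125. Δ = (V_up−V_dn)/(S_up−S_dn) = (0.0000−0.0000)/(92.7176−45.3131) = 0.0000. V = [p*·0.0000 + (1−p*)·0.0000]/1.02 = 0.0000. B = V − Δ·S = 0.0000.
(2,1): S=142.6425. Δ = (V_up−V_dn)/(S_up−S_dn) = (0.5334−0.0000)/(189.7145−92.7176) = 0.0055. V = [p*·0.5334 + (1−p*)·0.0000]/1.02 = 0.2846. B = V − Δ·S = -0.4999.
(2,2): S=291.8685. Δ = (V_up−V_dn)/(S_up−S_dn) = (0.9804−0.5334)/(388.1851−189.7145) = 0.0023. V = [p*·0.9804 + (1−p*)·0.5334]/1.02 = 0.7614. B = V − Δ·S = 0.1041.
(1,0): S=107.2500. Δ = (V_up−V_dn)/(S_up−S_dn) = (0.2846−0.0000)/(142.6425−69.7125) = 0.0039. V = [p*·0.2846 + (1−p*)·0.0000]/1.02 = 0.1518. B = V − Δ·S = -0.2667.
(1,1): S=219.4500. Δ = (V_up−V_dn)/(S_up−S_dn) = (0.7614−0.2846)/(291.8685−142.6425) = 0.0032. V = [p*·0.7614 + (1−p*)·0.2846]/1.02 = 0.5334. B = V − Δ·S = -0.1679.
(0,0): S=165.0000. Δ = (V_up−V_dn)/(S_up−S_dn) = (0.5334−0.1518)/(219.4500−107.2500) = 0.0034. V = [p*·0.5334 + (1−p*)·0.1518]/1.02 = 0.3524. B = V − Δ·S = -0.2087.
Root portfolio cost Δ·165+B reproduces V0=0.3524.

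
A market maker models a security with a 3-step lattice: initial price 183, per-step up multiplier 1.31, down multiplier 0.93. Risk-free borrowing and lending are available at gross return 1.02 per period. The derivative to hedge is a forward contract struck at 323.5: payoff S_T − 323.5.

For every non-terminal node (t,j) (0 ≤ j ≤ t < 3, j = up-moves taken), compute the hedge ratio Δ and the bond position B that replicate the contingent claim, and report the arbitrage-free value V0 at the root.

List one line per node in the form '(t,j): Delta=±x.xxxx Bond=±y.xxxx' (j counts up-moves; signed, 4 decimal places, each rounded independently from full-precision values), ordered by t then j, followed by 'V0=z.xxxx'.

(0,0): Delta=1.0000 Bond=-304.8413
(1,0): Delta=1.0000 Bond=-310.9381
(1,1): Delta=1.0000 Bond=-310.9381
(2,0): Delta=1.0000 Bond=-317.1569
(2,1): Delta=1.0000 Bond=-317.1569
(2,2): Delta=1.0000 Bond=-317.1569
V0=-121.8413

Under the risk-neutral measure, an up-move has probability p* = (R−d)/(u−d) = 0.2368 and values discount at R = 1.02.
At expiry t=3: V(3,0)=-176.3027, V(3,1)=-116.1575, V(3,2)=-31.4369, V(3,3)=87.9007
Node (2,0) S=158.2767: V=(p*·-116.1575+(1−p*)·-176.3027)/1.02=-158.8802; Δ=(-116.1575−-176.3027)/(207.3425−147.1973)=1.0000; B=V−Δ·S=-317.1569
Node (2,1) S=222.9489: V=(p*·-31.4369+(1−p*)·-116.1575)/1.02=-94.2080; Δ=(-31.4369−-116.1575)/(292.0631−207.3425)=1.0000; B=V−Δ·S=-317.1569
Node (2,2) S=314.0463: V=(p*·87.9007+(1−p*)·-31.4369)/1.02=-3.1106; Δ=(87.9007−-31.4369)/(411.4007−292.0631)=1.0000; B=V−Δ·S=-317.1569
Node (1,0) S=170.1900: V=(p*·-94.2080+(1−p*)·-158.8802)/1.02=-140.7481; Δ=(-94.2080−-158.8802)/(222.9489−158.2767)=1.0000; B=V−Δ·S=-310.9381
Node (1,1) S=239.7300: V=(p*·-3.1106+(1−p*)·-94.2080)/1.02=-71.2081; Δ=(-3.1106−-94.2080)/(314.0463−222.9489)=1.0000; B=V−Δ·S=-310.9381
Node (0,0) S=183.0000: V=(p*·-71.2081+(1−p*)·-140.7481)/1.02=-121.8413; Δ=(-71.2081−-140.7481)/(239.7300−170.1900)=1.0000; B=V−Δ·S=-304.8413
Root portfolio cost Δ·183+B reproduces V0=-121.8413.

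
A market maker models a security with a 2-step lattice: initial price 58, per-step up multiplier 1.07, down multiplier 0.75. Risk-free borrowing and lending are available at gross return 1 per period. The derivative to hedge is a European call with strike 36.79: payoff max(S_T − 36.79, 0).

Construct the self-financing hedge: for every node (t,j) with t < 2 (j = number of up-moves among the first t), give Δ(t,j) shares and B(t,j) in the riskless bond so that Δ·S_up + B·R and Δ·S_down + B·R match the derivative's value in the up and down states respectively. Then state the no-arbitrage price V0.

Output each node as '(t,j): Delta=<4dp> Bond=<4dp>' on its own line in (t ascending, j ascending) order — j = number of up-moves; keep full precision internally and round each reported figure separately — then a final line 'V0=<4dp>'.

Since d<R<u, set p* = (R−d)/(u−d) = 0.7812; price each node as the discounted p*-expectation of its children.
Terminal payoffs: V(2,0)=0.0000, V(2,1)=9.7550, V(2,2)=29.6142
(1,0): S=43.5000. Δ = (V_up−V_dn)/(S_up−S_dn) = (9.7550−0.0000)/(46.5450−32.6250) = 0.7008. V = [p*·9.7550 + (1−p*)·0.0000]/1 = 7.6211. B = V − Δ·S = -22.8633.
(1,1): S=62.0600. Δ = (V_up−V_dn)/(S_up−S_dn) = (29.6142−9.7550)/(66.4042−46.5450) = 1.0000. V = [p*·29.6142 + (1−p*)·9.7550]/1 = 25.2700. B = V − Δ·S = -36.7900.
(0,0): S=58.0000. Δ = (V_up−V_dn)/(S_up−S_dn) = (25.2700−7.6211)/(62.0600−43.5000) = 0.9509. V = [p*·25.2700 + (1−p*)·7.6211]/1 = 21.4093. B = V − Δ·S = -33.7435.
The time-0 hedge costs 21.4093, which is the no-arbitrage price.

(0,0): Delta=0.9509 Bond=-33.7435
(1,0): Delta=0.7008 Bond=-22.8633
(1,1): Delta=1.0000 Bond=-36.7900
V0=21.4093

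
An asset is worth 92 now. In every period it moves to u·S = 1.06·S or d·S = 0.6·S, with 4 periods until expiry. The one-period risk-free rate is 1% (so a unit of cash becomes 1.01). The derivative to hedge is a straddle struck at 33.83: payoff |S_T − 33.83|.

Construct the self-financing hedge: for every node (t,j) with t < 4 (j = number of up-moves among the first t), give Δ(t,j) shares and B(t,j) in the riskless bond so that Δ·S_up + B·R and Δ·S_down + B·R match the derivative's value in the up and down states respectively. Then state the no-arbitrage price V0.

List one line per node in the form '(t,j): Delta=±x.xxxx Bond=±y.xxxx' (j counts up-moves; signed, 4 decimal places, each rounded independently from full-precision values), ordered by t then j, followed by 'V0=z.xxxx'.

The replicating-portfolio and risk-neutral prices coincide; use p* = (1.01−0.6)/(1.06−0.6) = 0.8913 for the latter.
At expiry t=4: V(4,0)=21.9068, V(4,1)=12.7657, V(4,2)=3.3836, V(4,3)=31.9141, V(4,4)=82.3179
Node (3,0) S=19.8720: V=(p*·12.7657+(1−p*)·21.9068)/1.01=13.6230; Δ=(12.7657−21.9068)/(21.0643−11.9232)=-1.0000; B=V−Δ·S=33.4950
Node (3,1) S=35.1072: V=(p*·3.3836+(1−p*)·12.7657)/1.01=4.3598; Δ=(3.3836−12.7657)/(37.2136−21.0643)=-0.5810; B=V−Δ·S=24.7556
Node (3,2) S=62.0227: V=(p*·31.9141+(1−p*)·3.3836)/1.01=28.5277; Δ=(31.9141−3.3836)/(65.7441−37.2136)=1.0000; B=V−Δ·S=-33.4950
Node (3,3) S=109.5735: V=(p*·82.3179+(1−p*)·31.9141)/1.01=76.0784; Δ=(82.3179−31.9141)/(116.1479−65.7441)=1.0000; B=V−Δ·S=-33.4950
Node (2,0) S=33.1200: V=(p*·4.3598+(1−p*)·13.6230)/1.01=5.3136; Δ=(4.3598−13.6230)/(35.1072−19.8720)=-0.6080; B=V−Δ·S=25.4510
Node (2,1) S=58.5120: V=(p*·28.5277+(1−p*)·4.3598)/1.01=25.6443; Δ=(28.5277−4.3598)/(62.0227−35.1072)=0.8979; B=V−Δ·S=-26.8945
Node (2,2) S=103.3712: V=(p*·76.0784+(1−p*)·28.5277)/1.01=70.2078; Δ=(76.0784−28.5277)/(109.5735−62.0227)=1.0000; B=V−Δ·S=-33.1634
Node (1,0) S=55.2000: V=(p*·25.6443+(1−p*)·5.3136)/1.01=23.2024; Δ=(25.6443−5.3136)/(58.5120−33.1200)=0.8007; B=V−Δ·S=-20.9948
Node (1,1) S=97.5200: V=(p*·70.2078+(1−p*)·25.6443)/1.01=64.7168; Δ=(70.2078−25.6443)/(103.3712−58.5120)=0.9934; B=V−Δ·S=-32.1604
Node (0,0) S=92.0000: V=(p*·64.7168+(1−p*)·23.2024)/1.01=59.6082; Δ=(64.7168−23.2024)/(97.5200−55.2000)=0.9810; B=V−Δ·S=-30.6404
Each (Δ,B) replicates both successor values, so the strategy is self-financing and V0 is arbitrage-free.

(0,0): Delta=0.9810 Bond=-30.6404
(1,0): Delta=0.8007 Bond=-20.9948
(1,1): Delta=0.9934 Bond=-32.1604
(2,0): Delta=-0.6080 Bond=25.4510
(2,1): Delta=0.8979 Bond=-26.8945
(2,2): Delta=1.0000 Bond=-33.1634
(3,0): Delta=-1.0000 Bond=33.4950
(3,1): Delta=-0.5810 Bond=24.7556
(3,2): Delta=1.0000 Bond=-33.4950
(3,3): Delta=1.0000 Bond=-33.4950
V0=59.6082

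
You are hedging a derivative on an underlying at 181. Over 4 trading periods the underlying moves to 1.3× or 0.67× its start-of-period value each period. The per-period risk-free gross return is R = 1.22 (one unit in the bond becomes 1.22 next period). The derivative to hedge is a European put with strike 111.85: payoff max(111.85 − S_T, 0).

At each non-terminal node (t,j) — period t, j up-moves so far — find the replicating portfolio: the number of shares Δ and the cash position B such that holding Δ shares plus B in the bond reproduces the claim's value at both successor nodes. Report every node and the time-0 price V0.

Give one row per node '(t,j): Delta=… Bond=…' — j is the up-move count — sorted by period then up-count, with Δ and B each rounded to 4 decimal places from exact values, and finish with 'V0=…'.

No-arbitrage ⇒ martingale measure with p* = (R−d)/(u−d) = 0.8730.
Payoff layer (t=4): V(4,0)=75.3765, V(4,1)=41.0805, V(4,2)=0.0000, V(4,3)=0.0000, V(4,4)=0.0000
(3,0): S=54.4381. Δ = (V_up−V_dn)/(S_up−S_dn) = (41.0805−75.3765)/(70.7695−36.4735) = -1.0000. V = [p*·41.0805 + (1−p*)·75.3765]/1.22 = 37.2422. B = V − Δ·S = 91.6803.
(3,1): S=105.6262. Δ = (V_up−V_dn)/(S_up−S_dn) = (0.0000−41.0805)/(137.3140−70.7695) = -0.6173. V = [p*·0.0000 + (1−p*)·41.0805]/1.22 = 4.2759. B = V − Δ·S = 69.4830.
(3,2): S=204.9463. Δ = (V_up−V_dn)/(S_up−S_dn) = (0.0000−0.0000)/(266.4302−137.3140) = 0.0000. V = [p*·0.0000 + (1−p*)·0.0000]/1.22 = 0.0000. B = V − Δ·S = 0.0000.
(3,3): S=397.6570. Δ = (V_up−V_dn)/(S_up−S_dn) = (0.0000−0.0000)/(516.9541−266.4302) = 0.0000. V = [p*·0.0000 + (1−p*)·0.0000]/1.22 = 0.0000. B = V − Δ·S = 0.0000.
(2,0): S=81.2509. Δ = (V_up−V_dn)/(S_up−S_dn) = (4.2759−37.2422)/(105.6262−54.4381) = -0.6440. V = [p*·4.2759 + (1−p*)·37.2422]/1.22 = 6.9361. B = V − Δ·S = 59.2637.
(2,1): S=157.6510. Δ = (V_up−V_dn)/(S_up−S_dn) = (0.0000−4.2759)/(204.9463−105.6262) = -0.0431. V = [p*·0.0000 + (1−p*)·4.2759]/1.22 = 0.4451. B = V − Δ·S = 7.2322.
(2,2): S=305.8900. Δ = (V_up−V_dn)/(S_up−S_dn) = (0.0000−0.0000)/(397.6570−204.9463) = 0.0000. V = [p*·0.0000 + (1−p*)·0.0000]/1.22 = 0.0000. B = V − Δ·S = 0.0000.
(1,0): S=121.2700. Δ = (V_up−V_dn)/(S_up−S_dn) = (0.4451−6.9361)/(157.6510−81.2509) = -0.0850. V = [p*·0.4451 + (1−p*)·6.9361]/1.22 = 1.0404. B = V − Δ·S = 11.3437.
(1,1): S=235.3000. Δ = (V_up−V_dn)/(S_up−S_dn) = (0.0000−0.4451)/(305.8900−157.6510) = -0.0030. V = [p*·0.0000 + (1−p*)·0.4451]/1.22 = 0.0463. B = V − Δ·S = 0.7528.
(0,0): S=181.0000. Δ = (V_up−V_dn)/(S_up−S_dn) = (0.0463−1.0404)/(235.3000−121.2700) = -0.0087. V = [p*·0.0463 + (1−p*)·1.0404]/1.22 = 0.1414. B = V − Δ·S = 1.7194.
Root portfolio cost Δ·181+B reproduces V0=0.1414.

(0,0): Delta=-0.0087 Bond=1.7194
(1,0): Delta=-0.0850 Bond=11.3437
(1,1): Delta=-0.0030 Bond=0.7528
(2,0): Delta=-0.6440 Bond=59.2637
(2,1): Delta=-0.0431 Bond=7.2322
(2,2): Delta=0.0000 Bond=0.0000
(3,0): Delta=-1.0000 Bond=91.6803
(3,1): Delta=-0.6173 Bond=69.4830
(3,2): Delta=0.0000 Bond=0.0000
(3,3): Delta=0.0000 Bond=0.0000
V0=0.1414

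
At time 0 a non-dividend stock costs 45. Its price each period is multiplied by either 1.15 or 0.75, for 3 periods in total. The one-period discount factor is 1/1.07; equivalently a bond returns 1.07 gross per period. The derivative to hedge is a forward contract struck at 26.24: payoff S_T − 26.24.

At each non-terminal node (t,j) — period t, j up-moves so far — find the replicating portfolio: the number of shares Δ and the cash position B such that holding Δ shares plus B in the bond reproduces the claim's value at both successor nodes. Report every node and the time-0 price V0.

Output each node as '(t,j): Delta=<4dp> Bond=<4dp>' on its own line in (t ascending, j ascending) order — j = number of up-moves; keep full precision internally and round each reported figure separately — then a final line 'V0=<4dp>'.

The replicating-portfolio and risk-neutral prices coincide; use p* = (1.07−0.75)/(1.15−0.75) = 0.8000 for the latter.
Payoff layer (t=3): V(3,0)=-7.2556, V(3,1)=2.8694, V(3,2)=18.3944, V(3,3)=42.1994
  t=2,j=0: stock 25.3125 → up 29.1094 (V=2.8694), down 18.9844 (V=-7.2556). Price 0.7891; hedge Δ=1.0000, bond B=-24.5234.
  t=2,j=1: stock 38.8125 → up 44.6344 (V=18.3944), down 29.1094 (V=2.8694). Price 14.2891; hedge Δ=1.0000, bond B=-24.5234.
  t=2,j=2: stock 59.5125 → up 68.4394 (V=42.1994), down 44.6344 (V=18.3944). Price 34.9891; hedge Δ=1.0000, bond B=-24.5234.
  t=1,j=0: stock 33.7500 → up 38.8125 (V=14.2891), down 25.3125 (V=0.7891). Price 10.8310; hedge Δ=1.0000, bond B=-22.9190.
  t=1,j=1: stock 51.7500 → up 59.5125 (V=34.9891), down 38.8125 (V=14.2891). Price 28.8310; hedge Δ=1.0000, bond B=-22.9190.
  t=0,j=0: stock 45.0000 → up 51.7500 (V=28.8310), down 33.7500 (V=10.8310). Price 23.5803; hedge Δ=1.0000, bond B=-21.4197.
The time-0 hedge costs 23.5803, which is the no-arbitrage price.

(0,0): Delta=1.0000 Bond=-21.4197
(1,0): Delta=1.0000 Bond=-22.9190
(1,1): Delta=1.0000 Bond=-22.9190
(2,0): Delta=1.0000 Bond=-24.5234
(2,1): Delta=1.0000 Bond=-24.5234
(2,2): Delta=1.0000 Bond=-24.5234
V0=23.5803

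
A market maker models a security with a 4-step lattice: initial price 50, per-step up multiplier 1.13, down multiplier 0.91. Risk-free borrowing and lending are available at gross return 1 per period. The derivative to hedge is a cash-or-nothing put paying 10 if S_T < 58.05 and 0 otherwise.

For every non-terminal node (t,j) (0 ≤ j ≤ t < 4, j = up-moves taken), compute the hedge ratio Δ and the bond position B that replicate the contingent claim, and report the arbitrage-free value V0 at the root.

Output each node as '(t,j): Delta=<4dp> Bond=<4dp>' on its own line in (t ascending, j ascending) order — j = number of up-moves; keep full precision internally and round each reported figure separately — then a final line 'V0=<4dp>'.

Risk-neutral probability p* = (R−d)/(u−d) = (1−0.91)/(1.13−0.91) = 0.4091.
Terminal payoffs: V(4,0)=10.0000, V(4,1)=10.0000, V(4,2)=10.0000, V(4,3)=0.0000, V(4,4)=0.0000
(3,0): S=37.6786. Δ = (V_up−V_dn)/(S_up−S_dn) = (10.0000−10.0000)/(42.5768−34.2875) = 0.0000. V = [p*·10.0000 + (1−p*)·10.0000]/1 = 10.0000. B = V − Δ·S = 10.0000.
(3,1): S=46.7876. Δ = (V_up−V_dn)/(S_up−S_dn) = (10.0000−10.0000)/(52.8700−42.5768) = 0.0000. V = [p*·10.0000 + (1−p*)·10.0000]/1 = 10.0000. B = V − Δ·S = 10.0000.
(3,2): S=58.0989. Δ = (V_up−V_dn)/(S_up−S_dn) = (0.0000−10.0000)/(65.6518−52.8700) = -0.7824. V = [p*·0.0000 + (1−p*)·10.0000]/1 = 5.9091. B = V − Δ·S = 51.3636.
(3,3): S=72.1448. Δ = (V_up−V_dn)/(S_up−S_dn) = (0.0000−0.0000)/(81.5237−65.6518) = 0.0000. V = [p*·0.0000 + (1−p*)·0.0000]/1 = 0.0000. B = V − Δ·S = 0.0000.
(2,0): S=41.4050. Δ = (V_up−V_dn)/(S_up−S_dn) = (10.0000−10.0000)/(46.7876−37.6786) = 0.0000. V = [p*·10.0000 + (1−p*)·10.0000]/1 = 10.0000. B = V − Δ·S = 10.0000.
(2,1): S=51.4150. Δ = (V_up−V_dn)/(S_up−S_dn) = (5.9091−10.0000)/(58.0989−46.7876) = -0.3617. V = [p*·5.9091 + (1−p*)·10.0000]/1 = 8.3264. B = V − Δ·S = 26.9215.
(2,2): S=63.8450. Δ = (V_up−V_dn)/(S_up−S_dn) = (0.0000−5.9091)/(72.1448−58.0989) = -0.4207. V = [p*·0.0000 + (1−p*)·5.9091]/1 = 3.4917. B = V − Δ·S = 30.3512.
(1,0): S=45.5000. Δ = (V_up−V_dn)/(S_up−S_dn) = (8.3264−10.0000)/(51.4150−41.4050) = -0.1672. V = [p*·8.3264 + (1−p*)·10.0000]/1 = 9.3154. B = V − Δ·S = 16.9224.
(1,1): S=56.5000. Δ = (V_up−V_dn)/(S_up−S_dn) = (3.4917−8.3264)/(63.8450−51.4150) = -0.3890. V = [p*·3.4917 + (1−p*)·8.3264]/1 = 6.3486. B = V − Δ·S = 28.3246.
(0,0): S=50.0000. Δ = (V_up−V_dn)/(S_up−S_dn) = (6.3486−9.3154)/(56.5000−45.5000) = -0.2697. V = [p*·6.3486 + (1−p*)·9.3154]/1 = 8.1017. B = V − Δ·S = 21.5869.
Each (Δ,B) replicates both successor values, so the strategy is self-financing and V0 is arbitrage-free.

(0,0): Delta=-0.2697 Bond=21.5869
(1,0): Delta=-0.1672 Bond=16.9224
(1,1): Delta=-0.3890 Bond=28.3246
(2,0): Delta=0.0000 Bond=10.0000
(2,1): Delta=-0.3617 Bond=26.9215
(2,2): Delta=-0.4207 Bond=30.3512
(3,0): Delta=0.0000 Bond=10.0000
(3,1): Delta=0.0000 Bond=10.0000
(3,2): Delta=-0.7824 Bond=51.3636
(3,3): Delta=0.0000 Bond=0.0000
V0=8.1017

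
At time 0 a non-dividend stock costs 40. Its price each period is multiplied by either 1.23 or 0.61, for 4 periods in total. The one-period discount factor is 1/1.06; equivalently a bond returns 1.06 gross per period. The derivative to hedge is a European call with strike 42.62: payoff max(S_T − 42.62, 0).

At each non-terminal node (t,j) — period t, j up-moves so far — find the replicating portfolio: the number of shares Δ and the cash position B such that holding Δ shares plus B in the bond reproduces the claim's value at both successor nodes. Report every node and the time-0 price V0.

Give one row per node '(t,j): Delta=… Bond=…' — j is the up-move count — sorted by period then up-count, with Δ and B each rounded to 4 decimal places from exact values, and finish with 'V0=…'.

(0,0): Delta=0.6383 Bond=-13.8484
(1,0): Delta=0.0863 Bond=-1.2120
(1,1): Delta=0.7417 Bond=-19.7669
(2,0): Delta=0.0000 Bond=0.0000
(2,1): Delta=0.1025 Bond=-1.7701
(2,2): Delta=0.8614 Bond=-28.1997
(3,0): Delta=0.0000 Bond=0.0000
(3,1): Delta=0.0000 Bond=0.0000
(3,2): Delta=0.1217 Bond=-2.5851
(3,3): Delta=1.0000 Bond=-40.2075
V0=11.6818

Since d<R<u, set p* = (R−d)/(u−d) = 0.7258; price each node as the discounted p*-expectation of its children.
At expiry t=4: V(4,0)=0.0000, V(4,1)=0.0000, V(4,2)=0.0000, V(4,3)=2.7852, V(4,4)=48.9347
  t=3,j=0: stock 9.0792 → up 11.1675 (V=0.0000), down 5.5383 (V=0.0000). Price 0.0000; hedge Δ=0.0000, bond B=0.0000.
  t=3,j=1: stock 18.3073 → up 22.5180 (V=0.0000), down 11.1675 (V=0.0000). Price 0.0000; hedge Δ=0.0000, bond B=0.0000.
  t=3,j=2: stock 36.9148 → up 45.4052 (V=2.7852), down 22.5180 (V=0.0000). Price 1.9071; hedge Δ=0.1217, bond B=-2.5851.
  t=3,j=3: stock 74.4347 → up 91.5547 (V=48.9347), down 45.4052 (V=2.7852). Price 34.2271; hedge Δ=1.0000, bond B=-40.2075.
  t=2,j=0: stock 14.8840 → up 18.3073 (V=0.0000), down 9.0792 (V=0.0000). Price 0.0000; hedge Δ=0.0000, bond B=0.0000.
  t=2,j=1: stock 30.0120 → up 36.9148 (V=1.9071), down 18.3073 (V=0.0000). Price 1.3058; hedge Δ=0.1025, bond B=-1.7701.
  t=2,j=2: stock 60.5160 → up 74.4347 (V=34.2271), down 36.9148 (V=1.9071). Price 23.9294; hedge Δ=0.8614, bond B=-28.1997.
  t=1,j=0: stock 24.4000 → up 30.0120 (V=1.3058), down 14.8840 (V=0.0000). Price 0.8941; hedge Δ=0.0863, bond B=-1.2120.
  t=1,j=1: stock 49.2000 → up 60.5160 (V=23.9294), down 30.0120 (V=1.3058). Price 16.7228; hedge Δ=0.7417, bond B=-19.7669.
  t=0,j=0: stock 40.0000 → up 49.2000 (V=16.7228), down 24.4000 (V=0.8941). Price 11.6818; hedge Δ=0.6383, bond B=-13.8484.
The time-0 hedge costs 11.6818, which is the no-arbitrage price.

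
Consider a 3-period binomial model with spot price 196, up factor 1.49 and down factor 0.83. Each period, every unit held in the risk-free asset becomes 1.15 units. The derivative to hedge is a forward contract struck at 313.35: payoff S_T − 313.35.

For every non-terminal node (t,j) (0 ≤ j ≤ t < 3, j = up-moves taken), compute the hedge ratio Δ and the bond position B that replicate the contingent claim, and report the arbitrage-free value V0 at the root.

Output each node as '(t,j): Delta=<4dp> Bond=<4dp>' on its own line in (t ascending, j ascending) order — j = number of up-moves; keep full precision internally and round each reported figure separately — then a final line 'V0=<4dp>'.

(0,0): Delta=1.0000 Bond=-206.0327
(1,0): Delta=1.0000 Bond=-236.9376
(1,1): Delta=1.0000 Bond=-236.9376
(2,0): Delta=1.0000 Bond=-272.4783
(2,1): Delta=1.0000 Bond=-272.4783
(2,2): Delta=1.0000 Bond=-272.4783
V0=-10.0327

Risk-neutral probability p* = (R−d)/(u−d) = (1.15−0.83)/(1.49−0.83) = 0.4848.
Payoff layer (t=3): V(3,0)=-201.2797, V(3,1)=-112.1636, V(3,2)=47.8159, V(3,3)=335.0080
(2,0): S=135.0244. Δ = (V_up−V_dn)/(S_up−S_dn) = (-112.1636−-201.2797)/(201.1864−112.0703) = 1.0000. V = [p*·-112.1636 + (1−p*)·-201.2797]/1.15 = -137.4539. B = V − Δ·S = -272.4783.
(2,1): S=242.3932. Δ = (V_up−V_dn)/(S_up−S_dn) = (47.8159−-112.1636)/(361.1659−201.1864) = 1.0000. V = [p*·47.8159 + (1−p*)·-112.1636]/1.15 = -30.0851. B = V − Δ·S = -272.4783.
(2,2): S=435.1396. Δ = (V_up−V_dn)/(S_up−S_dn) = (335.0080−47.8159)/(648.3580−361.1659) = 1.0000. V = [p*·335.0080 + (1−p*)·47.8159]/1.15 = 162.6613. B = V − Δ·S = -272.4783.
(1,0): S=162.6800. Δ = (V_up−V_dn)/(S_up−S_dn) = (-30.0851−-137.4539)/(242.3932−135.0244) = 1.0000. V = [p*·-30.0851 + (1−p*)·-137.4539]/1.15 = -74.2576. B = V − Δ·S = -236.9376.
(1,1): S=292.0400. Δ = (V_up−V_dn)/(S_up−S_dn) = (162.6613−-30.0851)/(435.1396−242.3932) = 1.0000. V = [p*·162.6613 + (1−p*)·-30.0851]/1.15 = 55.1024. B = V − Δ·S = -236.9376.
(0,0): S=196.0000. Δ = (V_up−V_dn)/(S_up−S_dn) = (55.1024−-74.2576)/(292.0400−162.6800) = 1.0000. V = [p*·55.1024 + (1−p*)·-74.2576]/1.15 = -10.0327. B = V − Δ·S = -206.0327.
Each (Δ,B) replicates both successor values, so the strategy is self-financing and V0 is arbitrage-free.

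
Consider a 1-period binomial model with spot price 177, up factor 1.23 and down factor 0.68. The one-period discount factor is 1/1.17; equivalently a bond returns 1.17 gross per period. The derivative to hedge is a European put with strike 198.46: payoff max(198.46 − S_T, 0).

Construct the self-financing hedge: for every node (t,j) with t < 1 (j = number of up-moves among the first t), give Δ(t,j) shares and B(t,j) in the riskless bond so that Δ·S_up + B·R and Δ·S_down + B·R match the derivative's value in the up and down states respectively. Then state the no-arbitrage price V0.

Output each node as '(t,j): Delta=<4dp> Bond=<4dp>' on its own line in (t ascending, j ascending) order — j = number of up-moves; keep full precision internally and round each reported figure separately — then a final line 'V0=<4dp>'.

The replicating-portfolio and risk-neutral prices coincide; use p* = (1.17−0.68)/(1.23−0.68) = 0.8909 for the latter.
Terminal values V(1,·): V(1,0)=78.1000, V(1,1)=0.0000
  t=0,j=0: stock 177.0000 → up 217.7100 (V=0.0000), down 120.3600 (V=78.1000). Price 7.2821; hedge Δ=-0.8023, bond B=149.2821.
Root portfolio cost Δ·177+B reproduces V0=7.2821.

(0,0): Delta=-0.8023 Bond=149.2821
V0=7.2821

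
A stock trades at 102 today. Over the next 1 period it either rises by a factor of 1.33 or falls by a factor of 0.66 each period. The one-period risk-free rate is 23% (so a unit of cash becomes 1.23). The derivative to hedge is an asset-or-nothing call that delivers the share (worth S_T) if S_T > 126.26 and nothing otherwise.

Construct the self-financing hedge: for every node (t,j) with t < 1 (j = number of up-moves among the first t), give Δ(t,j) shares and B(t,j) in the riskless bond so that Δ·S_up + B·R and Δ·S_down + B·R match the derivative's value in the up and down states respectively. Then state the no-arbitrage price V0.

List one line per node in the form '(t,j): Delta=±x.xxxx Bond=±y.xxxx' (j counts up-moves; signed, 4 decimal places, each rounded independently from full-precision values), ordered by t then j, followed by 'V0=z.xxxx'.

Under the risk-neutral measure, an up-move has probability p* = (R−d)/(u−d) = 0.8507 and values discount at R = 1.23.
Terminal values V(1,·): V(1,0)=0.0000, V(1,1)=135.6600
(0,0): S=102.0000. Δ = (V_up−V_dn)/(S_up−S_dn) = (135.6600−0.0000)/(135.6600−67.3200) = 1.9851. V = [p*·135.6600 + (1−p*)·0.0000]/1.23 = 93.8311. B = V − Δ·S = -108.6465.
Self-financing check: at every node Δ·S+B equals the discounted successor values.

(0,0): Delta=1.9851 Bond=-108.6465
V0=93.8311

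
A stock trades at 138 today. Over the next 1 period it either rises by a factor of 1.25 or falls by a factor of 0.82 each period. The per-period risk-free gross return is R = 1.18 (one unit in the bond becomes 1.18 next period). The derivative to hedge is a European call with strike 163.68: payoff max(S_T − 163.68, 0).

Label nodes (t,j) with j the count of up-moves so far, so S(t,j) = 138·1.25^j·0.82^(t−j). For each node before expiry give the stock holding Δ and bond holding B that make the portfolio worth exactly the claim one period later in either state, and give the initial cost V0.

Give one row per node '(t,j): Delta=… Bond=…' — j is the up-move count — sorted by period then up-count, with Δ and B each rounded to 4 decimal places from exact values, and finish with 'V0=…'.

(0,0): Delta=0.1486 Bond=-14.2538
V0=6.2578

Under the risk-neutral measure, an up-move has probability p* = (R−d)/(u−d) = 0.8372 and values discount at R = 1.18.
Terminal payoffs: V(1,0)=0.0000, V(1,1)=8.8200
  t=0,j=0: stock 138.0000 → up 172.5000 (V=8.8200), down 113.1600 (V=0.0000). Price 6.2578; hedge Δ=0.1486, bond B=-14.2538.
The time-0 hedge costs 6.2578, which is the no-arbitrage price.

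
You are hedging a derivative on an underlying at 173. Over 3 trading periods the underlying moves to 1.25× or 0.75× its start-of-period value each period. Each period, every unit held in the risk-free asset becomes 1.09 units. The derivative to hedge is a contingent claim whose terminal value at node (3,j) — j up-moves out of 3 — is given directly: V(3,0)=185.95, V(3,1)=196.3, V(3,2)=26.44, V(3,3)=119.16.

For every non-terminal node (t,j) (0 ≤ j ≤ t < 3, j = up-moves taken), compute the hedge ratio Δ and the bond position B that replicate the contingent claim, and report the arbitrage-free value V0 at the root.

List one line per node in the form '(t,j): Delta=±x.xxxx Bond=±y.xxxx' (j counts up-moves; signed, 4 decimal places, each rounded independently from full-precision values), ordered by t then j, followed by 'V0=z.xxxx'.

(0,0): Delta=-0.2918 Bond=124.8475
(1,0): Delta=-1.5866 Bond=304.0798
(1,1): Delta=0.0738 Bond=57.0268
(2,0): Delta=0.2127 Bond=156.3532
(2,1): Delta=-2.0946 Bond=413.8440
(2,2): Delta=0.6860 Bond=-103.3394
V0=74.3644

Since d<R<u, set p* = (R−d)/(u−d) = 0.6800; price each node as the discounted p*-expectation of its children.
Terminal values V(3,·): V(3,0)=185.9500, V(3,1)=196.3000, V(3,2)=26.4400, V(3,3)=119.1600
Node (2,0) S=97.3125: V=(p*·196.3000+(1−p*)·185.9500)/1.09=177.0532; Δ=(196.3000−185.9500)/(121.6406−72.9844)=0.2127; B=V−Δ·S=156.3532
Node (2,1) S=162.1875: V=(p*·26.4400+(1−p*)·196.3000)/1.09=74.1240; Δ=(26.4400−196.3000)/(202.7344−121.6406)=-2.0946; B=V−Δ·S=413.8440
Node (2,2) S=270.3125: V=(p*·119.1600+(1−p*)·26.4400)/1.09=82.1006; Δ=(119.1600−26.4400)/(337.8906−202.7344)=0.6860; B=V−Δ·S=-103.3394
Node (1,0) S=129.7500: V=(p*·74.1240+(1−p*)·177.0532)/1.09=98.2214; Δ=(74.1240−177.0532)/(162.1875−97.3125)=-1.5866; B=V−Δ·S=304.0798
Node (1,1) S=216.2500: V=(p*·82.1006+(1−p*)·74.1240)/1.09=72.9799; Δ=(82.1006−74.1240)/(270.3125−162.1875)=0.0738; B=V−Δ·S=57.0268
Node (0,0) S=173.0000: V=(p*·72.9799+(1−p*)·98.2214)/1.09=74.3644; Δ=(72.9799−98.2214)/(216.2500−129.7500)=-0.2918; B=V−Δ·S=124.8475
Check: Δ(0,0)·S0 + B(0,0) = 74.3644 = V0.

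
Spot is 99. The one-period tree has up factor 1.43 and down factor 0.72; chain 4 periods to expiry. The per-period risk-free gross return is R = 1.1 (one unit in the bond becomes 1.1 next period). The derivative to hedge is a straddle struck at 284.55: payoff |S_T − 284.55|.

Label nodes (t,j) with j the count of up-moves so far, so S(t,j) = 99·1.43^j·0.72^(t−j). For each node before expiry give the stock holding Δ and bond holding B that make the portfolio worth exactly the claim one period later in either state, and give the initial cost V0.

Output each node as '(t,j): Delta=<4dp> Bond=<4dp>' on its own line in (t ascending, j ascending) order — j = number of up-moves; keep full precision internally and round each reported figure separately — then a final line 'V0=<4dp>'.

Since d<R<u, set p* = (R−d)/(u−d) = 0.5352; price each node as the discounted p*-expectation of its children.
At expiry t=4: V(4,0)=257.9449, V(4,1)=231.7093, V(4,2)=179.6025, V(4,3)=76.1125, V(4,4)=129.4300
  t=3,j=0: stock 36.9516 → up 52.8407 (V=231.7093), down 26.6051 (V=257.9449). Price 221.7303; hedge Δ=-1.0000, bond B=258.6818.
  t=3,j=1: stock 73.3899 → up 104.9475 (V=179.6025), down 52.8407 (V=231.7093). Price 185.2919; hedge Δ=-1.0000, bond B=258.6818.
  t=3,j=2: stock 145.7605 → up 208.4375 (V=76.1125), down 104.9475 (V=179.6025). Price 112.9213; hedge Δ=-1.0000, bond B=258.6818.
  t=3,j=3: stock 289.4965 → up 413.9800 (V=129.4300), down 208.4375 (V=76.1125). Price 95.1351; hedge Δ=0.2594, bond B=20.0401.
  t=2,j=0: stock 51.3216 → up 73.3899 (V=185.2919), down 36.9516 (V=221.7303). Price 183.8437; hedge Δ=-1.0000, bond B=235.1653.
  t=2,j=1: stock 101.9304 → up 145.7605 (V=112.9213), down 73.3899 (V=185.2919). Price 133.2349; hedge Δ=-1.0000, bond B=235.1653.
  t=2,j=2: stock 202.4451 → up 289.4965 (V=95.1351), down 145.7605 (V=112.9213). Price 94.0018; hedge Δ=-0.1237, bond B=119.0528.
  t=1,j=0: stock 71.2800 → up 101.9304 (V=133.2349), down 51.3216 (V=183.8437). Price 142.5066; hedge Δ=-1.0000, bond B=213.7866.
  t=1,j=1: stock 141.5700 → up 202.4451 (V=94.0018), down 101.9304 (V=133.2349). Price 102.0335; hedge Δ=-0.3903, bond B=157.2914.
  t=0,j=0: stock 99.0000 → up 141.5700 (V=102.0335), down 71.2800 (V=142.5066). Price 109.8591; hedge Δ=-0.5758, bond B=166.8634.
Check: Δ(0,0)·S0 + B(0,0) = 109.8591 = V0.

(0,0): Delta=-0.5758 Bond=166.8634
(1,0): Delta=-1.0000 Bond=213.7866
(1,1): Delta=-0.3903 Bond=157.2914
(2,0): Delta=-1.0000 Bond=235.1653
(2,1): Delta=-1.0000 Bond=235.1653
(2,2): Delta=-0.1237 Bond=119.0528
(3,0): Delta=-1.0000 Bond=258.6818
(3,1): Delta=-1.0000 Bond=258.6818
(3,2): Delta=-1.0000 Bond=258.6818
(3,3): Delta=0.2594 Bond=20.0401
V0=109.8591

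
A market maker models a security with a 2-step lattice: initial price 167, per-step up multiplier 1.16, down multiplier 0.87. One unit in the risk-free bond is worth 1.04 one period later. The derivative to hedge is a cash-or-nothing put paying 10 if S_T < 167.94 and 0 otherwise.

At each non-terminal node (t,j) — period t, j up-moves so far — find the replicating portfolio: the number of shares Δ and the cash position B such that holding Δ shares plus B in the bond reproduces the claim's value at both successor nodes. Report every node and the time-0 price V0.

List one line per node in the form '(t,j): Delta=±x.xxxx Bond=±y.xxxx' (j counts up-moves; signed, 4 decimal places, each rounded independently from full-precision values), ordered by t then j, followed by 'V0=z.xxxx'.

(0,0): Delta=-0.0822 Bond=15.3030
(1,0): Delta=-0.2373 Bond=38.4615
(1,1): Delta=0.0000 Bond=0.0000
V0=1.5831

Under the risk-neutral measure, an up-move has probability p* = (R−d)/(u−d) = 0.5862 and values discount at R = 1.04.
At expiry t=2: V(2,0)=10.0000, V(2,1)=0.0000, V(2,2)=0.0000
(1,0): S=145.2900. Δ = (V_up−V_dn)/(S_up−S_dn) = (0.0000−10.0000)/(168.5364−126.4023) = -0.2373. V = [p*·0.0000 + (1−p*)·10.0000]/1.04 = 3.9788. B = V − Δ·S = 38.4615.
(1,1): S=193.7200. Δ = (V_up−V_dn)/(S_up−S_dn) = (0.0000−0.0000)/(224.7152−168.5364) = 0.0000. V = [p*·0.0000 + (1−p*)·0.0000]/1.04 = 0.0000. B = V − Δ·S = 0.0000.
(0,0): S=167.0000. Δ = (V_up−V_dn)/(S_up−S_dn) = (0.0000−3.9788)/(193.7200−145.2900) = -0.0822. V = [p*·0.0000 + (1−p*)·3.9788]/1.04 = 1.5831. B = V − Δ·S = 15.3030.
Self-financing check: at every node Δ·S+B equals the discounted successor values.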